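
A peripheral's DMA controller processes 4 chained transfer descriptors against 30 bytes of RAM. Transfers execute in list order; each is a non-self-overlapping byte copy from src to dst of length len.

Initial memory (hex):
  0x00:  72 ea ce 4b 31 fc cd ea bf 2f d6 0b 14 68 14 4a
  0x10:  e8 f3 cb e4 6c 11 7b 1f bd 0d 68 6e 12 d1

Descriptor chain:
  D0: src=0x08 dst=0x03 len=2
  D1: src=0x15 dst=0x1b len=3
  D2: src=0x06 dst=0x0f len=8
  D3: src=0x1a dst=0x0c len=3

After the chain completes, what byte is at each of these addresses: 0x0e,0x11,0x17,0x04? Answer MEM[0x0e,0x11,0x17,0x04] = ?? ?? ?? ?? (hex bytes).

MEM[0x0e,0x11,0x17,0x04] = 7b bf 1f 2f

  after D0: wrote 2B at 0x03 = bf2f
  after D1: wrote 3B at 0x1b = 117b1f
  after D2: wrote 8B at 0x0f = cdeabf2fd60b1468
  after D3: wrote 3B at 0x0c = 68117b
query mem[0x0e]=0x7b, mem[0x11]=0xbf, mem[0x17]=0x1f, mem[0x04]=0x2f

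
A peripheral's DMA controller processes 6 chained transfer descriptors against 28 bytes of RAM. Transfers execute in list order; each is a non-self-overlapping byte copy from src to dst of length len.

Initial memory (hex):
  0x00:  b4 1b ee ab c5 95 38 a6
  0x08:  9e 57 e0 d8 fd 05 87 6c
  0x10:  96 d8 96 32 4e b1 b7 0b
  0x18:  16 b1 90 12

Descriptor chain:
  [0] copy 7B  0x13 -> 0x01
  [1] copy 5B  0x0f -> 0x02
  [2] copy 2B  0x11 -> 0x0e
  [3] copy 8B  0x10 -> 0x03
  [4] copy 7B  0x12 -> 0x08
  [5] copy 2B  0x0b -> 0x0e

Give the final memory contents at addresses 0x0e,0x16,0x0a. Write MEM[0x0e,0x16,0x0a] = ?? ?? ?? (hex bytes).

MEM[0x0e,0x16,0x0a] = b1 b7 4e

  after D0: wrote 7B at 0x01 = 324eb1b70b16b1
  after D1: wrote 5B at 0x02 = 6c96d89632
  after D2: wrote 2B at 0x0e = d896
  after D3: wrote 8B at 0x03 = 96d896324eb1b70b
  after D4: wrote 7B at 0x08 = 96324eb1b70b16
  after D5: wrote 2B at 0x0e = b1b7
query mem[0x0e]=0xb1, mem[0x16]=0xb7, mem[0x0a]=0x4e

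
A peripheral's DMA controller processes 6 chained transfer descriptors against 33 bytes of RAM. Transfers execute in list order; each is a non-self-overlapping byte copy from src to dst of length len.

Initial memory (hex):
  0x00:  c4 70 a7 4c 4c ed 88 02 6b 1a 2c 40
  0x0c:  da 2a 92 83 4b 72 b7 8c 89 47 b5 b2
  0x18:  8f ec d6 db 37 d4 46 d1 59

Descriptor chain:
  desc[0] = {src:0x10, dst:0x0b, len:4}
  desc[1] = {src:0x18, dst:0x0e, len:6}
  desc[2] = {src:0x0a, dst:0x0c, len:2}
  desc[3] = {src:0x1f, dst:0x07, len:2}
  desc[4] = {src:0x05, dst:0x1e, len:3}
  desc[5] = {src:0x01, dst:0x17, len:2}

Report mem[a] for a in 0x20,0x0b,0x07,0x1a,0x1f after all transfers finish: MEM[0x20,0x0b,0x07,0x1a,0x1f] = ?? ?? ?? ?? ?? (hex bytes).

MEM[0x20,0x0b,0x07,0x1a,0x1f] = d1 4b d1 d6 88

  after D0: wrote 4B at 0x0b = 4b72b78c
  after D1: wrote 6B at 0x0e = 8fecd6db37d4
  after D2: wrote 2B at 0x0c = 2c4b
  after D3: wrote 2B at 0x07 = d159
  after D4: wrote 3B at 0x1e = ed88d1
  after D5: wrote 2B at 0x17 = 70a7
query mem[0x20]=0xd1, mem[0x0b]=0x4b, mem[0x07]=0xd1, mem[0x1a]=0xd6, mem[0x1f]=0x88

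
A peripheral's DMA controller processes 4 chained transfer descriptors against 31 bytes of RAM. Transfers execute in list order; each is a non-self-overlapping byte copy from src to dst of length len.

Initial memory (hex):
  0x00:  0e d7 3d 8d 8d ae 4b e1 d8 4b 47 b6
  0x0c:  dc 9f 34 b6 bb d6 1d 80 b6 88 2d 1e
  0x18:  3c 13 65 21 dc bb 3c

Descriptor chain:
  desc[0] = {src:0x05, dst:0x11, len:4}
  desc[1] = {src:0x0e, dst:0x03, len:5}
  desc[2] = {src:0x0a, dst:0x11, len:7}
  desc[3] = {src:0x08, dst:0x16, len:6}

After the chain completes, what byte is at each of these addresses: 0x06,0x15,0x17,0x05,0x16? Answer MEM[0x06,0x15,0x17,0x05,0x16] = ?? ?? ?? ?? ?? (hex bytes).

MEM[0x06,0x15,0x17,0x05,0x16] = ae 34 4b bb d8

[0] 0x05->0x11 len=4 : ae 4b e1 d8
[1] 0x0e->0x03 len=5 : 34 b6 bb ae 4b
[2] 0x0a->0x11 len=7 : 47 b6 dc 9f 34 b6 bb
[3] 0x08->0x16 len=6 : d8 4b 47 b6 dc 9f
query mem[0x06]=0xae, mem[0x15]=0x34, mem[0x17]=0x4b, mem[0x05]=0xbb, mem[0x16]=0xd8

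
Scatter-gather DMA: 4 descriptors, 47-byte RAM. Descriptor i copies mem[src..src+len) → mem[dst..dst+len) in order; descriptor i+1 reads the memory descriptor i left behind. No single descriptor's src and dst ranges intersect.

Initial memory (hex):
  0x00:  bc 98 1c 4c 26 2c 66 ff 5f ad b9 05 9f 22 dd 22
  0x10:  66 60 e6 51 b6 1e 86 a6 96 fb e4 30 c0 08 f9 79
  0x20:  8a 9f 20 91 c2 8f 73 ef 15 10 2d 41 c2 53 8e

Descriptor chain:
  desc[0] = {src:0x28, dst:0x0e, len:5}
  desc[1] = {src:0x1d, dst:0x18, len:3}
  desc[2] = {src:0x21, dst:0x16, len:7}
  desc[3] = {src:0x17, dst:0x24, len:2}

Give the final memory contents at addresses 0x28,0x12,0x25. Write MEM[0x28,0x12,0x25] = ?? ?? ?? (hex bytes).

MEM[0x28,0x12,0x25] = 15 c2 91

  after D0: wrote 5B at 0x0e = 15102d41c2
  after D1: wrote 3B at 0x18 = 08f979
  after D2: wrote 7B at 0x16 = 9f2091c28f73ef
  after D3: wrote 2B at 0x24 = 2091
query mem[0x28]=0x15, mem[0x12]=0xc2, mem[0x25]=0x91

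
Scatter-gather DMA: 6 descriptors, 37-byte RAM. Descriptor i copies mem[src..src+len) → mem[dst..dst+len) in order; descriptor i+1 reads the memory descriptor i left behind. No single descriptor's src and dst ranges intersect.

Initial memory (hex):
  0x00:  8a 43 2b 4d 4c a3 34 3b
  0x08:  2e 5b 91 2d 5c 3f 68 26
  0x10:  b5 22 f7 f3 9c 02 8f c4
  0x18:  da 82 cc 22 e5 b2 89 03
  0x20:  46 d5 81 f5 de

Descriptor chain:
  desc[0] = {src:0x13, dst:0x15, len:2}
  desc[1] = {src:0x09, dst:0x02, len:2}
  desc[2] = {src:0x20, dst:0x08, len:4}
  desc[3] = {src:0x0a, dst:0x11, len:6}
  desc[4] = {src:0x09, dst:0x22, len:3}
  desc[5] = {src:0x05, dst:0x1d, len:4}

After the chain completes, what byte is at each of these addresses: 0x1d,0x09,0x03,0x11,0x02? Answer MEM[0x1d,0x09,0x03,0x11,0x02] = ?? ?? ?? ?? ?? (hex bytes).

MEM[0x1d,0x09,0x03,0x11,0x02] = a3 d5 91 81 5b

D0: mem[0x15..0x16] <- [f3 9c]
D1: mem[0x02..0x03] <- [5b 91]
D2: mem[0x08..0x0b] <- [46 d5 81 f5]
D3: mem[0x11..0x16] <- [81 f5 5c 3f 68 26]
D4: mem[0x22..0x24] <- [d5 81 f5]
D5: mem[0x1d..0x20] <- [a3 34 3b 46]
query mem[0x1d]=0xa3, mem[0x09]=0xd5, mem[0x03]=0x91, mem[0x11]=0x81, mem[0x02]=0x5b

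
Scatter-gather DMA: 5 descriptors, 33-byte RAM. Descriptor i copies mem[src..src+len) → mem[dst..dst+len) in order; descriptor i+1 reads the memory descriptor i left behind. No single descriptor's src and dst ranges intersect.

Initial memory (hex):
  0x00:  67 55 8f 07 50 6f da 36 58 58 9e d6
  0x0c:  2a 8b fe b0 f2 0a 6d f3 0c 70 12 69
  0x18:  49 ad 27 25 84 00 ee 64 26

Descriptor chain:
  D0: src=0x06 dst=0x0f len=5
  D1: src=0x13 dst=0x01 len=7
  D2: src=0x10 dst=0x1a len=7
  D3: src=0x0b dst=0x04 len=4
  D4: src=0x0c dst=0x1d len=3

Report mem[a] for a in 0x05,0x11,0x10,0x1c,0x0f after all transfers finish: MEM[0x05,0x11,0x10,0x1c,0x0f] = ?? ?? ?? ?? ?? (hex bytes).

[0] 0x06->0x0f len=5 : da 36 58 58 9e
[1] 0x13->0x01 len=7 : 9e 0c 70 12 69 49 ad
[2] 0x10->0x1a len=7 : 36 58 58 9e 0c 70 12
[3] 0x0b->0x04 len=4 : d6 2a 8b fe
[4] 0x0c->0x1d len=3 : 2a 8b fe
query mem[0x05]=0x2a, mem[0x11]=0x58, mem[0x10]=0x36, mem[0x1c]=0x58, mem[0x0f]=0xda

MEM[0x05,0x11,0x10,0x1c,0x0f] = 2a 58 36 58 da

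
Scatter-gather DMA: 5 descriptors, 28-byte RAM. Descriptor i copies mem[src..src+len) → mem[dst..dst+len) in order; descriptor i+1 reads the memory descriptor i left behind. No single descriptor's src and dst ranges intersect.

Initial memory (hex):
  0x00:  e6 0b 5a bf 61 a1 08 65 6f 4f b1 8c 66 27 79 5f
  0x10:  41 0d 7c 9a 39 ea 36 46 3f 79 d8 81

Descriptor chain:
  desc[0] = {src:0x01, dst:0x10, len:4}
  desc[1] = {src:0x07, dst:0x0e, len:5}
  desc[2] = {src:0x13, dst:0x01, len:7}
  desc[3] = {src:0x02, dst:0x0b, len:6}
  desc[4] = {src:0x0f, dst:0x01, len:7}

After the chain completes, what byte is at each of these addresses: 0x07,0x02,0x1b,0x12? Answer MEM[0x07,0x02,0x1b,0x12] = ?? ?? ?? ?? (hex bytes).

#0 dst[0x10+4] := {0x0b,0x5a,0xbf,0x61}
#1 dst[0x0e+5] := {0x65,0x6f,0x4f,0xb1,0x8c}
#2 dst[0x01+7] := {0x61,0x39,0xea,0x36,0x46,0x3f,0x79}
#3 dst[0x0b+6] := {0x39,0xea,0x36,0x46,0x3f,0x79}
#4 dst[0x01+7] := {0x3f,0x79,0xb1,0x8c,0x61,0x39,0xea}
query mem[0x07]=0xea, mem[0x02]=0x79, mem[0x1b]=0x81, mem[0x12]=0x8c

MEM[0x07,0x02,0x1b,0x12] = ea 79 81 8c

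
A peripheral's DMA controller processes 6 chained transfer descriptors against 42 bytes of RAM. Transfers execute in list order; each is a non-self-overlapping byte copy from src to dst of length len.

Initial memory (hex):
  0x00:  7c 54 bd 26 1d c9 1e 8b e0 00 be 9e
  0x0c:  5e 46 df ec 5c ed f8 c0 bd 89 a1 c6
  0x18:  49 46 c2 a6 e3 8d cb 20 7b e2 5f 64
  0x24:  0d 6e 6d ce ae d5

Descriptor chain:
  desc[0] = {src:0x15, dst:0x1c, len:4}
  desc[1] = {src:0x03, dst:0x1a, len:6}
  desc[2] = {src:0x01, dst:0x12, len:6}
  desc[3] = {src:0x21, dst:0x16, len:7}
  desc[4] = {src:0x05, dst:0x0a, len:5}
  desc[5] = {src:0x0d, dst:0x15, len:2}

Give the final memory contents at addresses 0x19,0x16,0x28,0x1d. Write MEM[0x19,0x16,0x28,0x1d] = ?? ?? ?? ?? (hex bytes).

[0] 0x15->0x1c len=4 : 89 a1 c6 49
[1] 0x03->0x1a len=6 : 26 1d c9 1e 8b e0
[2] 0x01->0x12 len=6 : 54 bd 26 1d c9 1e
[3] 0x21->0x16 len=7 : e2 5f 64 0d 6e 6d ce
[4] 0x05->0x0a len=5 : c9 1e 8b e0 00
[5] 0x0d->0x15 len=2 : e0 00
query mem[0x19]=0x0d, mem[0x16]=0x00, mem[0x28]=0xae, mem[0x1d]=0x1e

MEM[0x19,0x16,0x28,0x1d] = 0d 00 ae 1e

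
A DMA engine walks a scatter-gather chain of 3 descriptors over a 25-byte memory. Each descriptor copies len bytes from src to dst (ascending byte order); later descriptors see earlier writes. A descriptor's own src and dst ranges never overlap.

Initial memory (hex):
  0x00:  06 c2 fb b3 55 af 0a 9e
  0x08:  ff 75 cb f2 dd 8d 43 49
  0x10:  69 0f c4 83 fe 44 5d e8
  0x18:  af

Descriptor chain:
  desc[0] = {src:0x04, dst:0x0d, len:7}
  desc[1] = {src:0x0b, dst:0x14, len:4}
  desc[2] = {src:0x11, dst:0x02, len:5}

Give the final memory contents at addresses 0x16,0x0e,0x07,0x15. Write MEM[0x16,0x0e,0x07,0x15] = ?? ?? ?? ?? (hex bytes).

MEM[0x16,0x0e,0x07,0x15] = 55 af 9e dd

[0] 0x04->0x0d len=7 : 55 af 0a 9e ff 75 cb
[1] 0x0b->0x14 len=4 : f2 dd 55 af
[2] 0x11->0x02 len=5 : ff 75 cb f2 dd
query mem[0x16]=0x55, mem[0x0e]=0xaf, mem[0x07]=0x9e, mem[0x15]=0xdd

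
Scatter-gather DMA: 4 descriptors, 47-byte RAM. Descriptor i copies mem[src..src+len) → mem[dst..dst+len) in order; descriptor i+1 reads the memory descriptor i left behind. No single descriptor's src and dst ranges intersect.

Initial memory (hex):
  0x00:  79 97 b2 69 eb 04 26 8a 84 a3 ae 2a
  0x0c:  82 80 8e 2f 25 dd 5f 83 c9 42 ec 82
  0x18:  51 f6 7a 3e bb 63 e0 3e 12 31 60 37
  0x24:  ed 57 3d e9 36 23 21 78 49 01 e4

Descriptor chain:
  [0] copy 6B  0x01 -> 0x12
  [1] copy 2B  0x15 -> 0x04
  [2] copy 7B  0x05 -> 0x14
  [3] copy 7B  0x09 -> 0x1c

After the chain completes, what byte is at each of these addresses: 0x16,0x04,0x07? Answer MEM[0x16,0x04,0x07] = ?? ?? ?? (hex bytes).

MEM[0x16,0x04,0x07] = 8a eb 8a

#0 dst[0x12+6] := {0x97,0xb2,0x69,0xeb,0x04,0x26}
#1 dst[0x04+2] := {0xeb,0x04}
#2 dst[0x14+7] := {0x04,0x26,0x8a,0x84,0xa3,0xae,0x2a}
#3 dst[0x1c+7] := {0xa3,0xae,0x2a,0x82,0x80,0x8e,0x2f}
query mem[0x16]=0x8a, mem[0x04]=0xeb, mem[0x07]=0x8a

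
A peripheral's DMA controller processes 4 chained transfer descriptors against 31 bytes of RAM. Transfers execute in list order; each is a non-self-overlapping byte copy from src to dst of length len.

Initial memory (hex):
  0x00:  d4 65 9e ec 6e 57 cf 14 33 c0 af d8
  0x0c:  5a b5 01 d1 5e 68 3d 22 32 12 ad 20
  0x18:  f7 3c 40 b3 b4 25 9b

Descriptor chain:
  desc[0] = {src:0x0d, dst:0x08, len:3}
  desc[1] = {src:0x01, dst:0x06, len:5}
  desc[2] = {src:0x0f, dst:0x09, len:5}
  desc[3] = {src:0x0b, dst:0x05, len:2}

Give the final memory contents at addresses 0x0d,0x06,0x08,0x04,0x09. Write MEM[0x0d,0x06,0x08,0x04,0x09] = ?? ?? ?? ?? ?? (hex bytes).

D0: mem[0x08..0x0a] <- [b5 01 d1]
D1: mem[0x06..0x0a] <- [65 9e ec 6e 57]
D2: mem[0x09..0x0d] <- [d1 5e 68 3d 22]
D3: mem[0x05..0x06] <- [68 3d]
query mem[0x0d]=0x22, mem[0x06]=0x3d, mem[0x08]=0xec, mem[0x04]=0x6e, mem[0x09]=0xd1

MEM[0x0d,0x06,0x08,0x04,0x09] = 22 3d ec 6e d1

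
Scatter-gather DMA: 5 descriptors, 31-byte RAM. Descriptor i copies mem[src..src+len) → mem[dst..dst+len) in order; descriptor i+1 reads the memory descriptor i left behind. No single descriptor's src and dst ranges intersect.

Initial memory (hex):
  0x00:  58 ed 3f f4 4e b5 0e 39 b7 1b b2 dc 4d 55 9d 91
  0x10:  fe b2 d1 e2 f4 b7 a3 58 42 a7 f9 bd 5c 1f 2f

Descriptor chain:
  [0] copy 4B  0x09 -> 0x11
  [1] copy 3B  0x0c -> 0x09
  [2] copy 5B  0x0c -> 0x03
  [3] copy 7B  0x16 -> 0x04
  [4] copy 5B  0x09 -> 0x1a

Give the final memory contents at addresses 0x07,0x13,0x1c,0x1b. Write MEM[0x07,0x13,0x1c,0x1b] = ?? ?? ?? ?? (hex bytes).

MEM[0x07,0x13,0x1c,0x1b] = a7 dc 9d 5c

#0 dst[0x11+4] := {0x1b,0xb2,0xdc,0x4d}
#1 dst[0x09+3] := {0x4d,0x55,0x9d}
#2 dst[0x03+5] := {0x4d,0x55,0x9d,0x91,0xfe}
#3 dst[0x04+7] := {0xa3,0x58,0x42,0xa7,0xf9,0xbd,0x5c}
#4 dst[0x1a+5] := {0xbd,0x5c,0x9d,0x4d,0x55}
query mem[0x07]=0xa7, mem[0x13]=0xdc, mem[0x1c]=0x9d, mem[0x1b]=0x5c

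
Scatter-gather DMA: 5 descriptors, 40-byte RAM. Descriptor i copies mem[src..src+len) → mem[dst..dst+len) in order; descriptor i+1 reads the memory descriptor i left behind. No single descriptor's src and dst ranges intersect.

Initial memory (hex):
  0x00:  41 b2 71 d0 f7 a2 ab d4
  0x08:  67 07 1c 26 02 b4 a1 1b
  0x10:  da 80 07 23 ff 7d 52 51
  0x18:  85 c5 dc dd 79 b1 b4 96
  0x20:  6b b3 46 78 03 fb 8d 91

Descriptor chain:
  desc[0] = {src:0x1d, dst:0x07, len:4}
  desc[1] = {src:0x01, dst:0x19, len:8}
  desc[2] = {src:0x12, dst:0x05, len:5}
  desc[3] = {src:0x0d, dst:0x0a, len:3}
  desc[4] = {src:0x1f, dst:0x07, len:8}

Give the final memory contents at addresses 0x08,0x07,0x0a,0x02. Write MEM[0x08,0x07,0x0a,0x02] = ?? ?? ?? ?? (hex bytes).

D0: mem[0x07..0x0a] <- [b1 b4 96 6b]
D1: mem[0x19..0x20] <- [b2 71 d0 f7 a2 ab b1 b4]
D2: mem[0x05..0x09] <- [07 23 ff 7d 52]
D3: mem[0x0a..0x0c] <- [b4 a1 1b]
D4: mem[0x07..0x0e] <- [b1 b4 b3 46 78 03 fb 8d]
query mem[0x08]=0xb4, mem[0x07]=0xb1, mem[0x0a]=0x46, mem[0x02]=0x71

MEM[0x08,0x07,0x0a,0x02] = b4 b1 46 71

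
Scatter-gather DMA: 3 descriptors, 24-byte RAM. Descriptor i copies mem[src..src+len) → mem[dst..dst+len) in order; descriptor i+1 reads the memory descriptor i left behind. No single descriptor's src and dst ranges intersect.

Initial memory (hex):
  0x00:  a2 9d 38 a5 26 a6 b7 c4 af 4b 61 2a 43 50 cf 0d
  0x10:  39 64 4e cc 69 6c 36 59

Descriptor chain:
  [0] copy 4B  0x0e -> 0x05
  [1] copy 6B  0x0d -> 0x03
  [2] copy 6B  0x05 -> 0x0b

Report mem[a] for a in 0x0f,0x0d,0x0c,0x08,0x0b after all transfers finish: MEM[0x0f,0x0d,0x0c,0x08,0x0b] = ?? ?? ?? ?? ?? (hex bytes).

MEM[0x0f,0x0d,0x0c,0x08,0x0b] = 4b 64 39 4e 0d

#0 dst[0x05+4] := {0xcf,0x0d,0x39,0x64}
#1 dst[0x03+6] := {0x50,0xcf,0x0d,0x39,0x64,0x4e}
#2 dst[0x0b+6] := {0x0d,0x39,0x64,0x4e,0x4b,0x61}
query mem[0x0f]=0x4b, mem[0x0d]=0x64, mem[0x0c]=0x39, mem[0x08]=0x4e, mem[0x0b]=0x0d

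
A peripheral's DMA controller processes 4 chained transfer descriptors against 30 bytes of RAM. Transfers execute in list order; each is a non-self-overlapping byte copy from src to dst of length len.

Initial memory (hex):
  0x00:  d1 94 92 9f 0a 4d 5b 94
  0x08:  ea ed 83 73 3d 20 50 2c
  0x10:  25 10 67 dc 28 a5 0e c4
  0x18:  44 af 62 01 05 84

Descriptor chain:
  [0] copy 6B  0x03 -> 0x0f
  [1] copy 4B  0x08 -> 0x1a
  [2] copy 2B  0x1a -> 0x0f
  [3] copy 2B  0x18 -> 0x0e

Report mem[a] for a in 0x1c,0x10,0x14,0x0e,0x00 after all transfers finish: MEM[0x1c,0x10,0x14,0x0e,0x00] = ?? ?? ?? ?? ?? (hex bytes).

#0 dst[0x0f+6] := {0x9f,0x0a,0x4d,0x5b,0x94,0xea}
#1 dst[0x1a+4] := {0xea,0xed,0x83,0x73}
#2 dst[0x0f+2] := {0xea,0xed}
#3 dst[0x0e+2] := {0x44,0xaf}
query mem[0x1c]=0x83, mem[0x10]=0xed, mem[0x14]=0xea, mem[0x0e]=0x44, mem[0x00]=0xd1

MEM[0x1c,0x10,0x14,0x0e,0x00] = 83 ed ea 44 d1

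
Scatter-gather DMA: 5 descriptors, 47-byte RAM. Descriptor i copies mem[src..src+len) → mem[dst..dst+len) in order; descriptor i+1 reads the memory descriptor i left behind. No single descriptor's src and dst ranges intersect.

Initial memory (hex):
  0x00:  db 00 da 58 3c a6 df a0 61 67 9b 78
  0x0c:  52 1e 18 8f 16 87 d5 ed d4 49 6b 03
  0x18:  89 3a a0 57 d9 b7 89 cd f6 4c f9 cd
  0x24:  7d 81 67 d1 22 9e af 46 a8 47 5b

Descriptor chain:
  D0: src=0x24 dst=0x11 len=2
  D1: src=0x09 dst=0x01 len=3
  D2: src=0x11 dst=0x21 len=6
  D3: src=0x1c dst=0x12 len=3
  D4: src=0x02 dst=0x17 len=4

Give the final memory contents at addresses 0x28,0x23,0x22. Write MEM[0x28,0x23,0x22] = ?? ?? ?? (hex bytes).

MEM[0x28,0x23,0x22] = 22 ed 81

  after D0: wrote 2B at 0x11 = 7d81
  after D1: wrote 3B at 0x01 = 679b78
  after D2: wrote 6B at 0x21 = 7d81edd4496b
  after D3: wrote 3B at 0x12 = d9b789
  after D4: wrote 4B at 0x17 = 9b783ca6
query mem[0x28]=0x22, mem[0x23]=0xed, mem[0x22]=0x81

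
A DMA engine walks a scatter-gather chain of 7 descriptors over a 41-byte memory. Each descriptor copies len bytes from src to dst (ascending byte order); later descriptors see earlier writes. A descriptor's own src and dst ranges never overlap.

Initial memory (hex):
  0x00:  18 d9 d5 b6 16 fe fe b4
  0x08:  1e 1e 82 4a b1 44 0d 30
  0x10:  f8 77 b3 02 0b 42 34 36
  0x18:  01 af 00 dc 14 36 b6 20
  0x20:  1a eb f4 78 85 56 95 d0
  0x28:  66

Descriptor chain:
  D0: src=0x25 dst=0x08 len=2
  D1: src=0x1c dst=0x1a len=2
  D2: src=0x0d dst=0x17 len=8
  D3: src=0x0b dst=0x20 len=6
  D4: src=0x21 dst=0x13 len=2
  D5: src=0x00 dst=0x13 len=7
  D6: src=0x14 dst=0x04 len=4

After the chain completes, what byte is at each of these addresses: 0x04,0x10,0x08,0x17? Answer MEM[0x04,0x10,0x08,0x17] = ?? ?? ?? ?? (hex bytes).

MEM[0x04,0x10,0x08,0x17] = d9 f8 56 16

[0] 0x25->0x08 len=2 : 56 95
[1] 0x1c->0x1a len=2 : 14 36
[2] 0x0d->0x17 len=8 : 44 0d 30 f8 77 b3 02 0b
[3] 0x0b->0x20 len=6 : 4a b1 44 0d 30 f8
[4] 0x21->0x13 len=2 : b1 44
[5] 0x00->0x13 len=7 : 18 d9 d5 b6 16 fe fe
[6] 0x14->0x04 len=4 : d9 d5 b6 16
query mem[0x04]=0xd9, mem[0x10]=0xf8, mem[0x08]=0x56, mem[0x17]=0x16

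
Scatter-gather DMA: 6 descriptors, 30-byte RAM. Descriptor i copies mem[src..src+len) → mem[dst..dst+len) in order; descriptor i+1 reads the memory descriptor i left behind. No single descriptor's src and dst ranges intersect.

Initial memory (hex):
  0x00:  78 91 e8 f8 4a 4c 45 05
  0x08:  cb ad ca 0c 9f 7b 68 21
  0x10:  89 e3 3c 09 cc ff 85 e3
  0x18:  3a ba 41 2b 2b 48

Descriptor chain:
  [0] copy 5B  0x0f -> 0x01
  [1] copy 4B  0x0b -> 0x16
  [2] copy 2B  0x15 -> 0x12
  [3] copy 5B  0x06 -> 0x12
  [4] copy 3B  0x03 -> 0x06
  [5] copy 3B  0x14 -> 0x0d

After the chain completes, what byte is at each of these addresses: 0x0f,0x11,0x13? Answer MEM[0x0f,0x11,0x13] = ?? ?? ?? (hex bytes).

[0] 0x0f->0x01 len=5 : 21 89 e3 3c 09
[1] 0x0b->0x16 len=4 : 0c 9f 7b 68
[2] 0x15->0x12 len=2 : ff 0c
[3] 0x06->0x12 len=5 : 45 05 cb ad ca
[4] 0x03->0x06 len=3 : e3 3c 09
[5] 0x14->0x0d len=3 : cb ad ca
query mem[0x0f]=0xca, mem[0x11]=0xe3, mem[0x13]=0x05

MEM[0x0f,0x11,0x13] = ca e3 05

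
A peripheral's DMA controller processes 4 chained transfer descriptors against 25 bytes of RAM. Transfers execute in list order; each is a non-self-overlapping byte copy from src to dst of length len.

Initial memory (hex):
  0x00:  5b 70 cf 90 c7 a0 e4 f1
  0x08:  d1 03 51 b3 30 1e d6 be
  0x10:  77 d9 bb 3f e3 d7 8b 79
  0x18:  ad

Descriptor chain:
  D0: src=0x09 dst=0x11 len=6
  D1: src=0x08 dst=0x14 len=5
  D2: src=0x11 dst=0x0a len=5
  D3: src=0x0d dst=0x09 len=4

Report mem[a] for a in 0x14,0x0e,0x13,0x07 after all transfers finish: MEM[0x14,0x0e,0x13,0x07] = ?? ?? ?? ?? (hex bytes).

MEM[0x14,0x0e,0x13,0x07] = d1 03 b3 f1

D0: mem[0x11..0x16] <- [03 51 b3 30 1e d6]
D1: mem[0x14..0x18] <- [d1 03 51 b3 30]
D2: mem[0x0a..0x0e] <- [03 51 b3 d1 03]
D3: mem[0x09..0x0c] <- [d1 03 be 77]
query mem[0x14]=0xd1, mem[0x0e]=0x03, mem[0x13]=0xb3, mem[0x07]=0xf1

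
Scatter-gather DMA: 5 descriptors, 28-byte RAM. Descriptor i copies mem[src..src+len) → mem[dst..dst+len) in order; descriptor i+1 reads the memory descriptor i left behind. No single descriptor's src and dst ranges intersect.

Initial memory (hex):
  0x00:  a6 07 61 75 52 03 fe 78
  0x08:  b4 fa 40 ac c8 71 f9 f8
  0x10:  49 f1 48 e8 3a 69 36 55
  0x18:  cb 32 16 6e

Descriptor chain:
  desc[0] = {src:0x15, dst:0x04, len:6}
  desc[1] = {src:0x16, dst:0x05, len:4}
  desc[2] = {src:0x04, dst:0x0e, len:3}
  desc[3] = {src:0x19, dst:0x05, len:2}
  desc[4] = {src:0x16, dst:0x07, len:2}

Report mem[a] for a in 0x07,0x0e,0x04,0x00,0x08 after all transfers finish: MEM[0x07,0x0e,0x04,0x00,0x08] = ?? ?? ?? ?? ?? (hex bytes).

MEM[0x07,0x0e,0x04,0x00,0x08] = 36 69 69 a6 55

#0 dst[0x04+6] := {0x69,0x36,0x55,0xcb,0x32,0x16}
#1 dst[0x05+4] := {0x36,0x55,0xcb,0x32}
#2 dst[0x0e+3] := {0x69,0x36,0x55}
#3 dst[0x05+2] := {0x32,0x16}
#4 dst[0x07+2] := {0x36,0x55}
query mem[0x07]=0x36, mem[0x0e]=0x69, mem[0x04]=0x69, mem[0x00]=0xa6, mem[0x08]=0x55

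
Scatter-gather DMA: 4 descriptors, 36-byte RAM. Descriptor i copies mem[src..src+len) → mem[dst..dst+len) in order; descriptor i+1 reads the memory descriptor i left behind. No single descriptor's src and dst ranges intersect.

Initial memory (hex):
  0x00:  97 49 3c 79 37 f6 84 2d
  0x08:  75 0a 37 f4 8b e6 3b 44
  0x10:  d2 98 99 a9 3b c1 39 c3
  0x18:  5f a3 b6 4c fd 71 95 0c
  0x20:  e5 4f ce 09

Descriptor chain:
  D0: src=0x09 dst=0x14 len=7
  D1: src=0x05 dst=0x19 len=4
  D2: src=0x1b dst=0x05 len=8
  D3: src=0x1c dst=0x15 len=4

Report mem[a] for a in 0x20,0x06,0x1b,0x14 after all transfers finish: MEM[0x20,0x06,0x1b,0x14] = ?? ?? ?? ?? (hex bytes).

#0 dst[0x14+7] := {0x0a,0x37,0xf4,0x8b,0xe6,0x3b,0x44}
#1 dst[0x19+4] := {0xf6,0x84,0x2d,0x75}
#2 dst[0x05+8] := {0x2d,0x75,0x71,0x95,0x0c,0xe5,0x4f,0xce}
#3 dst[0x15+4] := {0x75,0x71,0x95,0x0c}
query mem[0x20]=0xe5, mem[0x06]=0x75, mem[0x1b]=0x2d, mem[0x14]=0x0a

MEM[0x20,0x06,0x1b,0x14] = e5 75 2d 0a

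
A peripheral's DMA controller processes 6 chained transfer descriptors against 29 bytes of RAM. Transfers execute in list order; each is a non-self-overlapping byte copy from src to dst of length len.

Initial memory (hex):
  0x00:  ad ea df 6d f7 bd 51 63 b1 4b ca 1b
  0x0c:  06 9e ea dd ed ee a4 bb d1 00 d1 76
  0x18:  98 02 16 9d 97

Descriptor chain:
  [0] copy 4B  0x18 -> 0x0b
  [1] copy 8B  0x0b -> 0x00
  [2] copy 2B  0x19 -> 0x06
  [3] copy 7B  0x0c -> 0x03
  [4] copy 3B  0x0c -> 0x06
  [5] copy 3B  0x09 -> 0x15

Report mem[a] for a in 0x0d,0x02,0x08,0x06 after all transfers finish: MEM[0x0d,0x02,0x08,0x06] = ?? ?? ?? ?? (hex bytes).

  after D0: wrote 4B at 0x0b = 9802169d
  after D1: wrote 8B at 0x00 = 9802169dddedeea4
  after D2: wrote 2B at 0x06 = 0216
  after D3: wrote 7B at 0x03 = 02169dddedeea4
  after D4: wrote 3B at 0x06 = 02169d
  after D5: wrote 3B at 0x15 = a4ca98
query mem[0x0d]=0x16, mem[0x02]=0x16, mem[0x08]=0x9d, mem[0x06]=0x02

MEM[0x0d,0x02,0x08,0x06] = 16 16 9d 02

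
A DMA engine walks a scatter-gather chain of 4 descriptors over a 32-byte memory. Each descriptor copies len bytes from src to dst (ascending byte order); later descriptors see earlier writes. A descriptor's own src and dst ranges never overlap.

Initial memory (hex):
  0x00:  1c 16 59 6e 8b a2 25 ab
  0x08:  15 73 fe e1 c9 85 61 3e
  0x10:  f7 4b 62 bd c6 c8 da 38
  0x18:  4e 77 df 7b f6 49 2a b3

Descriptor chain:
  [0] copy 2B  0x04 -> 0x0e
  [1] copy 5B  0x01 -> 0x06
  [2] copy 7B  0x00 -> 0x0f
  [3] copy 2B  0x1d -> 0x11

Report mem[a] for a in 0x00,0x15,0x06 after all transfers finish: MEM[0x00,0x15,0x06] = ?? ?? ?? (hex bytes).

#0 dst[0x0e+2] := {0x8b,0xa2}
#1 dst[0x06+5] := {0x16,0x59,0x6e,0x8b,0xa2}
#2 dst[0x0f+7] := {0x1c,0x16,0x59,0x6e,0x8b,0xa2,0x16}
#3 dst[0x11+2] := {0x49,0x2a}
query mem[0x00]=0x1c, mem[0x15]=0x16, mem[0x06]=0x16

MEM[0x00,0x15,0x06] = 1c 16 16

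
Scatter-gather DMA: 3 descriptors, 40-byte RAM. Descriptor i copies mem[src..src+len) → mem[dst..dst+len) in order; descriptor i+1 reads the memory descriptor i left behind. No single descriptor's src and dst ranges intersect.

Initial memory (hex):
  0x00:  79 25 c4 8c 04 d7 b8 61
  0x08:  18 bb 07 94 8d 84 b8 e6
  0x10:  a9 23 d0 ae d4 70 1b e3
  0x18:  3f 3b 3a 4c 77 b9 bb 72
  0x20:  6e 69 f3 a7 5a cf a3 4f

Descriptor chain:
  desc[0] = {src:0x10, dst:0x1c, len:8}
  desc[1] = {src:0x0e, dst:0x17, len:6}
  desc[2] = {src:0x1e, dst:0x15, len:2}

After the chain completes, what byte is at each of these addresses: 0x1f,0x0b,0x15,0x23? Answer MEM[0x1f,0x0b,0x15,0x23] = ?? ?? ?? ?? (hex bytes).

#0 dst[0x1c+8] := {0xa9,0x23,0xd0,0xae,0xd4,0x70,0x1b,0xe3}
#1 dst[0x17+6] := {0xb8,0xe6,0xa9,0x23,0xd0,0xae}
#2 dst[0x15+2] := {0xd0,0xae}
query mem[0x1f]=0xae, mem[0x0b]=0x94, mem[0x15]=0xd0, mem[0x23]=0xe3

MEM[0x1f,0x0b,0x15,0x23] = ae 94 d0 e3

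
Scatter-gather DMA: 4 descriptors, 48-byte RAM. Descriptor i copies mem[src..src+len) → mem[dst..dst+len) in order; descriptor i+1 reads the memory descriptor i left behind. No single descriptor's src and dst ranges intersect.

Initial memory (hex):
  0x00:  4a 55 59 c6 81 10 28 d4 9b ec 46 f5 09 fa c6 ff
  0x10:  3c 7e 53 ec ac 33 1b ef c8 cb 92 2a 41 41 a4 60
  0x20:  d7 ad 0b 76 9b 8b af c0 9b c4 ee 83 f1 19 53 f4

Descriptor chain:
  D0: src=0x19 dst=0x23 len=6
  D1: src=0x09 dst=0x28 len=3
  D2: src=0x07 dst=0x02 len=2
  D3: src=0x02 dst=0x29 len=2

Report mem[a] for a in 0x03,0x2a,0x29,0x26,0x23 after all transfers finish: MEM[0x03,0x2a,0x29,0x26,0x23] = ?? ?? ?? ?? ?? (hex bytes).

  after D0: wrote 6B at 0x23 = cb922a4141a4
  after D1: wrote 3B at 0x28 = ec46f5
  after D2: wrote 2B at 0x02 = d49b
  after D3: wrote 2B at 0x29 = d49b
query mem[0x03]=0x9b, mem[0x2a]=0x9b, mem[0x29]=0xd4, mem[0x26]=0x41, mem[0x23]=0xcb

MEM[0x03,0x2a,0x29,0x26,0x23] = 9b 9b d4 41 cb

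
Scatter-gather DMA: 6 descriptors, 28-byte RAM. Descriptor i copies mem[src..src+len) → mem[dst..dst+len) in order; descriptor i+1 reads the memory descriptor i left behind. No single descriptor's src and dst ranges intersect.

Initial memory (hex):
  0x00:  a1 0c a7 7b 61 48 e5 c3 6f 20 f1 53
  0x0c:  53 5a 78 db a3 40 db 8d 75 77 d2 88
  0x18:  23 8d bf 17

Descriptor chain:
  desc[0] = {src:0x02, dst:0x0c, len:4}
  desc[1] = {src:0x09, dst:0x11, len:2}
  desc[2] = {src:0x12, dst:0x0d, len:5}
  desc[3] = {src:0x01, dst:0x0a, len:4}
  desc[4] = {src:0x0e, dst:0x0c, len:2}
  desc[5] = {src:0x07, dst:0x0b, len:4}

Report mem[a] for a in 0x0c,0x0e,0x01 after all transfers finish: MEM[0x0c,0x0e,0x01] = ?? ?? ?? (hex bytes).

  after D0: wrote 4B at 0x0c = a77b6148
  after D1: wrote 2B at 0x11 = 20f1
  after D2: wrote 5B at 0x0d = f18d7577d2
  after D3: wrote 4B at 0x0a = 0ca77b61
  after D4: wrote 2B at 0x0c = 8d75
  after D5: wrote 4B at 0x0b = c36f200c
query mem[0x0c]=0x6f, mem[0x0e]=0x0c, mem[0x01]=0x0c

MEM[0x0c,0x0e,0x01] = 6f 0c 0c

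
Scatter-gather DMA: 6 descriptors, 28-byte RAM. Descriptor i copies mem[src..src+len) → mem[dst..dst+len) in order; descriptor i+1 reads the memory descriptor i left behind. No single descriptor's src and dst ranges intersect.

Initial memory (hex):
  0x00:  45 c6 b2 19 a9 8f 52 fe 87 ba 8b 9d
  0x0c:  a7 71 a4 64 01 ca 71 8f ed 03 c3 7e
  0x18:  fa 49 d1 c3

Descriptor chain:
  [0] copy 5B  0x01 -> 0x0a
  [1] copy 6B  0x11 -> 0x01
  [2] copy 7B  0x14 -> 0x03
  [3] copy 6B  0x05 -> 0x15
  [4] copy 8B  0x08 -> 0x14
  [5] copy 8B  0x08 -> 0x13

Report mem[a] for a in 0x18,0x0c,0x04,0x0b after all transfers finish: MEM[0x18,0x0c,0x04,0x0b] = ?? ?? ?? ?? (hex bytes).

MEM[0x18,0x0c,0x04,0x0b] = a9 19 03 b2

  after D0: wrote 5B at 0x0a = c6b219a98f
  after D1: wrote 6B at 0x01 = ca718fed03c3
  after D2: wrote 7B at 0x03 = ed03c37efa49d1
  after D3: wrote 6B at 0x15 = c37efa49d1c6
  after D4: wrote 8B at 0x14 = 49d1c6b219a98f64
  after D5: wrote 8B at 0x13 = 49d1c6b219a98f64
query mem[0x18]=0xa9, mem[0x0c]=0x19, mem[0x04]=0x03, mem[0x0b]=0xb2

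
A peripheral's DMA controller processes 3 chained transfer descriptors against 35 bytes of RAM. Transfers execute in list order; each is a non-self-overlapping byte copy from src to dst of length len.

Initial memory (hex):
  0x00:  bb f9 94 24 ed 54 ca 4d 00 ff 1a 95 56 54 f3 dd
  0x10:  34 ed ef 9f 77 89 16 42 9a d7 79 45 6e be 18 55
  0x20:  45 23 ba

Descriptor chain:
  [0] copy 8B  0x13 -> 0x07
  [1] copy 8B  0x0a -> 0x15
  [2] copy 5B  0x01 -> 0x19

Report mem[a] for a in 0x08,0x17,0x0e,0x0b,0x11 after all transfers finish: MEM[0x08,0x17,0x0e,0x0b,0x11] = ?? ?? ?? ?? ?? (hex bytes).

MEM[0x08,0x17,0x0e,0x0b,0x11] = 77 9a 79 42 ed

D0: mem[0x07..0x0e] <- [9f 77 89 16 42 9a d7 79]
D1: mem[0x15..0x1c] <- [16 42 9a d7 79 dd 34 ed]
D2: mem[0x19..0x1d] <- [f9 94 24 ed 54]
query mem[0x08]=0x77, mem[0x17]=0x9a, mem[0x0e]=0x79, mem[0x0b]=0x42, mem[0x11]=0xed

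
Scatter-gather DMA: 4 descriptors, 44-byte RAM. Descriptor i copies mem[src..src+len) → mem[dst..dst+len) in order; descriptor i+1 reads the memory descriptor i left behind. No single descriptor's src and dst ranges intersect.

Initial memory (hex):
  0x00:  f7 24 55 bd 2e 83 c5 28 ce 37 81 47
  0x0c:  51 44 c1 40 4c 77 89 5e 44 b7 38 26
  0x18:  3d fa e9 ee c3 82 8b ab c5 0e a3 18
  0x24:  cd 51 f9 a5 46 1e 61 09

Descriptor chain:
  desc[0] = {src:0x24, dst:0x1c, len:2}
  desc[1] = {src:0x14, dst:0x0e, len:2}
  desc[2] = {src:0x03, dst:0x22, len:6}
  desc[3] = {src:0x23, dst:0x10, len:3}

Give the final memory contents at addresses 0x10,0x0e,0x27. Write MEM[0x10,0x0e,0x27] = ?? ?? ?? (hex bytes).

MEM[0x10,0x0e,0x27] = 2e 44 ce

[0] 0x24->0x1c len=2 : cd 51
[1] 0x14->0x0e len=2 : 44 b7
[2] 0x03->0x22 len=6 : bd 2e 83 c5 28 ce
[3] 0x23->0x10 len=3 : 2e 83 c5
query mem[0x10]=0x2e, mem[0x0e]=0x44, mem[0x27]=0xce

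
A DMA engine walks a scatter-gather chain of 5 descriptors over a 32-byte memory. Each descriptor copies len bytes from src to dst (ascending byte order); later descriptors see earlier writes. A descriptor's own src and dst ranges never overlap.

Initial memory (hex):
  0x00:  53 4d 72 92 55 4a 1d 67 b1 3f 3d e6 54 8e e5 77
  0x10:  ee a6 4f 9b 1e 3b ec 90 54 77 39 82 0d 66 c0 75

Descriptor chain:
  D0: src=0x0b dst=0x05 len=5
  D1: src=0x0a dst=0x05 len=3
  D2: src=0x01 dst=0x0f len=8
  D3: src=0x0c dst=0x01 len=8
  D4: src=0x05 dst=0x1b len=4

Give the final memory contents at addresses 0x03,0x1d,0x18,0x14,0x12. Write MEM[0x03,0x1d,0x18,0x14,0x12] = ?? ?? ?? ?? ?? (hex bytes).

MEM[0x03,0x1d,0x18,0x14,0x12] = e5 55 54 e6 55

D0: mem[0x05..0x09] <- [e6 54 8e e5 77]
D1: mem[0x05..0x07] <- [3d e6 54]
D2: mem[0x0f..0x16] <- [4d 72 92 55 3d e6 54 e5]
D3: mem[0x01..0x08] <- [54 8e e5 4d 72 92 55 3d]
D4: mem[0x1b..0x1e] <- [72 92 55 3d]
query mem[0x03]=0xe5, mem[0x1d]=0x55, mem[0x18]=0x54, mem[0x14]=0xe6, mem[0x12]=0x55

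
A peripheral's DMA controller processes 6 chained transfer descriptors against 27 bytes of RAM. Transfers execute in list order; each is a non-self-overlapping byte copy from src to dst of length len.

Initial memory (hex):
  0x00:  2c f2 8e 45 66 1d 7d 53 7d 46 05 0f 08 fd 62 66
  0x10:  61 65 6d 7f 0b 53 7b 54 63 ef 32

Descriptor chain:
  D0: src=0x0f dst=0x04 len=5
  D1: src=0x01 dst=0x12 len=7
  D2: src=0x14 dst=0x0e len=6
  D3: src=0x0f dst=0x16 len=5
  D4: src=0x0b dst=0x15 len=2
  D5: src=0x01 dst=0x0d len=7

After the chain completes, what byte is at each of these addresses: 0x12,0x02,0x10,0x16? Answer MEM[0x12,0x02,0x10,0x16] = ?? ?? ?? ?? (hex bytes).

MEM[0x12,0x02,0x10,0x16] = 65 8e 66 08

  after D0: wrote 5B at 0x04 = 6661656d7f
  after D1: wrote 7B at 0x12 = f28e456661656d
  after D2: wrote 6B at 0x0e = 456661656def
  after D3: wrote 5B at 0x16 = 6661656def
  after D4: wrote 2B at 0x15 = 0f08
  after D5: wrote 7B at 0x0d = f28e456661656d
query mem[0x12]=0x65, mem[0x02]=0x8e, mem[0x10]=0x66, mem[0x16]=0x08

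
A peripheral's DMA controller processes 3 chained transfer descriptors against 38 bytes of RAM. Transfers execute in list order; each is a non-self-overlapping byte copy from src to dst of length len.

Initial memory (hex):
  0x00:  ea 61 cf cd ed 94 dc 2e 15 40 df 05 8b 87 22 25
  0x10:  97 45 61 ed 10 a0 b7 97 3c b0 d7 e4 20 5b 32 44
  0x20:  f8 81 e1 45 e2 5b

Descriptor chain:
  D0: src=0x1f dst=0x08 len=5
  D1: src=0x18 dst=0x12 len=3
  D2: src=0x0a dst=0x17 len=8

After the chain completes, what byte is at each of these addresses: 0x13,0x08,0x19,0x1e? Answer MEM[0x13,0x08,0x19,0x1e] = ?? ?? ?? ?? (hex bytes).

[0] 0x1f->0x08 len=5 : 44 f8 81 e1 45
[1] 0x18->0x12 len=3 : 3c b0 d7
[2] 0x0a->0x17 len=8 : 81 e1 45 87 22 25 97 45
query mem[0x13]=0xb0, mem[0x08]=0x44, mem[0x19]=0x45, mem[0x1e]=0x45

MEM[0x13,0x08,0x19,0x1e] = b0 44 45 45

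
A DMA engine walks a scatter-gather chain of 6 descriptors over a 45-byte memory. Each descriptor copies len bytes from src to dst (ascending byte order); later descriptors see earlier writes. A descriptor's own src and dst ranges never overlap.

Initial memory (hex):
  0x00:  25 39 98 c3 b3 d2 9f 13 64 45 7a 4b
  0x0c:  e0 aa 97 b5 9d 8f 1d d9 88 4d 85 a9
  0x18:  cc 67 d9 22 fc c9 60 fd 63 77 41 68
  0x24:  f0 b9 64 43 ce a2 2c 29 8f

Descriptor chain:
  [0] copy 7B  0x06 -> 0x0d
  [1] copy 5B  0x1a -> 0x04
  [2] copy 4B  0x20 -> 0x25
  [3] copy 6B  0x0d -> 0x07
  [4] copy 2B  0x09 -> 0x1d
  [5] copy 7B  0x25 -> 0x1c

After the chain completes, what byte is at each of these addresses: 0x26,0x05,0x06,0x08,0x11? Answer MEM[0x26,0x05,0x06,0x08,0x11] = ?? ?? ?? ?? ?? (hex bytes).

D0: mem[0x0d..0x13] <- [9f 13 64 45 7a 4b e0]
D1: mem[0x04..0x08] <- [d9 22 fc c9 60]
D2: mem[0x25..0x28] <- [63 77 41 68]
D3: mem[0x07..0x0c] <- [9f 13 64 45 7a 4b]
D4: mem[0x1d..0x1e] <- [64 45]
D5: mem[0x1c..0x22] <- [63 77 41 68 a2 2c 29]
query mem[0x26]=0x77, mem[0x05]=0x22, mem[0x06]=0xfc, mem[0x08]=0x13, mem[0x11]=0x7a

MEM[0x26,0x05,0x06,0x08,0x11] = 77 22 fc 13 7a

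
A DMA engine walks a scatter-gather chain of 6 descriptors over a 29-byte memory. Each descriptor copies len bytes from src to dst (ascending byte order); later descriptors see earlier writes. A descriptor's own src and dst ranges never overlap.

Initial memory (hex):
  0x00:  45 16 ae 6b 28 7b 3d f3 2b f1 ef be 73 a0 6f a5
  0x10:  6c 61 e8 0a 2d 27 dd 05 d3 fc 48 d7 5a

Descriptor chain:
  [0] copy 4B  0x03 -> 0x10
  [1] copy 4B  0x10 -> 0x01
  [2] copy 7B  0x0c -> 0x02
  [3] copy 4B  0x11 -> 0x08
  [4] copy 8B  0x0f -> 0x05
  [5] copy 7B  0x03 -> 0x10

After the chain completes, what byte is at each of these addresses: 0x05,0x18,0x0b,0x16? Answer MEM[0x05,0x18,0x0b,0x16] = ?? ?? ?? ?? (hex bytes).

MEM[0x05,0x18,0x0b,0x16] = a5 d3 27 3d

D0: mem[0x10..0x13] <- [6b 28 7b 3d]
D1: mem[0x01..0x04] <- [6b 28 7b 3d]
D2: mem[0x02..0x08] <- [73 a0 6f a5 6b 28 7b]
D3: mem[0x08..0x0b] <- [28 7b 3d 2d]
D4: mem[0x05..0x0c] <- [a5 6b 28 7b 3d 2d 27 dd]
D5: mem[0x10..0x16] <- [a0 6f a5 6b 28 7b 3d]
query mem[0x05]=0xa5, mem[0x18]=0xd3, mem[0x0b]=0x27, mem[0x16]=0x3d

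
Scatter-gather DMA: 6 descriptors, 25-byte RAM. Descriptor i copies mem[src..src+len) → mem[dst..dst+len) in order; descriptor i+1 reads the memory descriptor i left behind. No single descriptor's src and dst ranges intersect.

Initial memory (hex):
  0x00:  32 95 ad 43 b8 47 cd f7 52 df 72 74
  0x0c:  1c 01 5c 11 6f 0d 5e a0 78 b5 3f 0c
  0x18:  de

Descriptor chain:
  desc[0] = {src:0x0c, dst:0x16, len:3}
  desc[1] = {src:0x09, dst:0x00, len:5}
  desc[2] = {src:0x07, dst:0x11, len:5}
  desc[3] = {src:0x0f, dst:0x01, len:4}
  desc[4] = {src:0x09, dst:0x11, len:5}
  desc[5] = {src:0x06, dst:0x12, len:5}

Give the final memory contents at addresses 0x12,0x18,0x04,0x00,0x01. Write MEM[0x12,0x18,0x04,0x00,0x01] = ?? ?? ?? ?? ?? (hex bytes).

MEM[0x12,0x18,0x04,0x00,0x01] = cd 5c 52 df 11

#0 dst[0x16+3] := {0x1c,0x01,0x5c}
#1 dst[0x00+5] := {0xdf,0x72,0x74,0x1c,0x01}
#2 dst[0x11+5] := {0xf7,0x52,0xdf,0x72,0x74}
#3 dst[0x01+4] := {0x11,0x6f,0xf7,0x52}
#4 dst[0x11+5] := {0xdf,0x72,0x74,0x1c,0x01}
#5 dst[0x12+5] := {0xcd,0xf7,0x52,0xdf,0x72}
query mem[0x12]=0xcd, mem[0x18]=0x5c, mem[0x04]=0x52, mem[0x00]=0xdf, mem[0x01]=0x11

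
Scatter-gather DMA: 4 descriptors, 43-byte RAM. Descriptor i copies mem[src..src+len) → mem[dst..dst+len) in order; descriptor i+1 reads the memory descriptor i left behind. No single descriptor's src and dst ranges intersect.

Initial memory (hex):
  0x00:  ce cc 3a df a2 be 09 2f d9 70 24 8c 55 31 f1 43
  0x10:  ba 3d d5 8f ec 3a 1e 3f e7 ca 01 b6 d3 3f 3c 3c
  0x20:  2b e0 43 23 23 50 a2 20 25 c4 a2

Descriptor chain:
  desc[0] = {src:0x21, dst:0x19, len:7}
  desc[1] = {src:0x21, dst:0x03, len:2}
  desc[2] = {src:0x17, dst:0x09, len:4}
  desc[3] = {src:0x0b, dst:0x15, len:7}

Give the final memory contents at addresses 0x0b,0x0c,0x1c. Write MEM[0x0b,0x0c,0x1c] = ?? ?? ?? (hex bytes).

#0 dst[0x19+7] := {0xe0,0x43,0x23,0x23,0x50,0xa2,0x20}
#1 dst[0x03+2] := {0xe0,0x43}
#2 dst[0x09+4] := {0x3f,0xe7,0xe0,0x43}
#3 dst[0x15+7] := {0xe0,0x43,0x31,0xf1,0x43,0xba,0x3d}
query mem[0x0b]=0xe0, mem[0x0c]=0x43, mem[0x1c]=0x23

MEM[0x0b,0x0c,0x1c] = e0 43 23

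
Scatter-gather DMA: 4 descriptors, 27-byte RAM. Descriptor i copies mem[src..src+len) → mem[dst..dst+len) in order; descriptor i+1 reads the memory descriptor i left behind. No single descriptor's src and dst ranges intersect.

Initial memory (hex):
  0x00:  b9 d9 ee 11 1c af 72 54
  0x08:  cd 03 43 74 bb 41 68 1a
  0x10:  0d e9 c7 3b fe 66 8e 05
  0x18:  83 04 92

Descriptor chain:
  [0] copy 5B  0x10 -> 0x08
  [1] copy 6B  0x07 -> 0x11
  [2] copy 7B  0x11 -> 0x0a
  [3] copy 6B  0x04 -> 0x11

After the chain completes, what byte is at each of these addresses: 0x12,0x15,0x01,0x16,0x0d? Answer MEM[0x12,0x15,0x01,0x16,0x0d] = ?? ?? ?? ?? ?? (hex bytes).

MEM[0x12,0x15,0x01,0x16,0x0d] = af 0d d9 e9 c7

#0 dst[0x08+5] := {0x0d,0xe9,0xc7,0x3b,0xfe}
#1 dst[0x11+6] := {0x54,0x0d,0xe9,0xc7,0x3b,0xfe}
#2 dst[0x0a+7] := {0x54,0x0d,0xe9,0xc7,0x3b,0xfe,0x05}
#3 dst[0x11+6] := {0x1c,0xaf,0x72,0x54,0x0d,0xe9}
query mem[0x12]=0xaf, mem[0x15]=0x0d, mem[0x01]=0xd9, mem[0x16]=0xe9, mem[0x0d]=0xc7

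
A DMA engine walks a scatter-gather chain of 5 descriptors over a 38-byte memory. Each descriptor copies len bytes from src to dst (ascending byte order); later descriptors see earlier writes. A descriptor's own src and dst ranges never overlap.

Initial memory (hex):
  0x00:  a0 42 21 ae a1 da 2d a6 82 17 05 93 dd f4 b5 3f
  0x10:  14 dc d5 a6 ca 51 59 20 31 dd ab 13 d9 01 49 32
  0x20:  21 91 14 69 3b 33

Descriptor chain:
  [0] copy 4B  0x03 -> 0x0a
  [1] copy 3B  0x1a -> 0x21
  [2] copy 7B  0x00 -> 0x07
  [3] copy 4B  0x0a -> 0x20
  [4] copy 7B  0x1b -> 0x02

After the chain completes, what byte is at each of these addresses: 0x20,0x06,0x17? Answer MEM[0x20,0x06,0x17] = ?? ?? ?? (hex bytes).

MEM[0x20,0x06,0x17] = ae 32 20

D0: mem[0x0a..0x0d] <- [ae a1 da 2d]
D1: mem[0x21..0x23] <- [ab 13 d9]
D2: mem[0x07..0x0d] <- [a0 42 21 ae a1 da 2d]
D3: mem[0x20..0x23] <- [ae a1 da 2d]
D4: mem[0x02..0x08] <- [13 d9 01 49 32 ae a1]
query mem[0x20]=0xae, mem[0x06]=0x32, mem[0x17]=0x20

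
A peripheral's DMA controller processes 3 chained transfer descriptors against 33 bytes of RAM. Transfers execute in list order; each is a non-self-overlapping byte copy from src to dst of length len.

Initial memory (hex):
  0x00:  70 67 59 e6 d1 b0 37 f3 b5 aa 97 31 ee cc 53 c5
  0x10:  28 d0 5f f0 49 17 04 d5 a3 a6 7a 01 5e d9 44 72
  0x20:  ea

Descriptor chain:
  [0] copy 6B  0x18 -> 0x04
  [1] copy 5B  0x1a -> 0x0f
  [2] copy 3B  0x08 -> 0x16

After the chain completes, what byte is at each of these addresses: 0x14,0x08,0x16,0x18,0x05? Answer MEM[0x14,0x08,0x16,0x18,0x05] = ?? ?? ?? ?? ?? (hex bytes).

MEM[0x14,0x08,0x16,0x18,0x05] = 49 5e 5e 97 a6

#0 dst[0x04+6] := {0xa3,0xa6,0x7a,0x01,0x5e,0xd9}
#1 dst[0x0f+5] := {0x7a,0x01,0x5e,0xd9,0x44}
#2 dst[0x16+3] := {0x5e,0xd9,0x97}
query mem[0x14]=0x49, mem[0x08]=0x5e, mem[0x16]=0x5e, mem[0x18]=0x97, mem[0x05]=0xa6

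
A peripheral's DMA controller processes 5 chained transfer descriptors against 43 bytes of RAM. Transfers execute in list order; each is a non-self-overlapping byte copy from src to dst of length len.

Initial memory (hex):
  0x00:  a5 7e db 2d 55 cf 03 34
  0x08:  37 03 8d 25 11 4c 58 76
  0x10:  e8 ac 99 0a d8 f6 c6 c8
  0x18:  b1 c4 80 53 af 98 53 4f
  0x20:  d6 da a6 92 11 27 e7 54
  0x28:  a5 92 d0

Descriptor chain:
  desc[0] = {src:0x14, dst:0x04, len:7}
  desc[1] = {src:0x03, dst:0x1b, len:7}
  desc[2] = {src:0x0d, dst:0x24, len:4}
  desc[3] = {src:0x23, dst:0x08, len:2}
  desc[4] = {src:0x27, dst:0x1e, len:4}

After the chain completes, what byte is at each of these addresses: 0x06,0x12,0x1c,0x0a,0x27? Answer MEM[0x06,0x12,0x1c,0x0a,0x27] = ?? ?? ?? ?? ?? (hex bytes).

D0: mem[0x04..0x0a] <- [d8 f6 c6 c8 b1 c4 80]
D1: mem[0x1b..0x21] <- [2d d8 f6 c6 c8 b1 c4]
D2: mem[0x24..0x27] <- [4c 58 76 e8]
D3: mem[0x08..0x09] <- [92 4c]
D4: mem[0x1e..0x21] <- [e8 a5 92 d0]
query mem[0x06]=0xc6, mem[0x12]=0x99, mem[0x1c]=0xd8, mem[0x0a]=0x80, mem[0x27]=0xe8

MEM[0x06,0x12,0x1c,0x0a,0x27] = c6 99 d8 80 e8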